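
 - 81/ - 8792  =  81/8792 = 0.01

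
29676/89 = 29676/89=333.44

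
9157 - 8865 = 292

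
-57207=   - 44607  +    -  12600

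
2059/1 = 2059=2059.00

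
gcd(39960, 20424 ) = 888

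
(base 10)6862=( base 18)1334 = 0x1ACE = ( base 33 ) 69V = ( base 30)7im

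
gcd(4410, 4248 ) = 18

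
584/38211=584/38211 = 0.02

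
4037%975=137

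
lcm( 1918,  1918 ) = 1918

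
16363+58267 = 74630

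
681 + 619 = 1300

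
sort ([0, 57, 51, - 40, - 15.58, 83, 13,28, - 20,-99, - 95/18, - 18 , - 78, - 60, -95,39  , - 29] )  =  [ - 99  , - 95, - 78, - 60,  -  40, - 29, - 20, - 18, - 15.58,- 95/18, 0, 13, 28 , 39 , 51,57, 83 ] 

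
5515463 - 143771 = 5371692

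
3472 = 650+2822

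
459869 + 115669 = 575538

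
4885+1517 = 6402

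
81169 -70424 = 10745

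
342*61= 20862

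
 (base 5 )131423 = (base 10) 5238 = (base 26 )7JC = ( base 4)1101312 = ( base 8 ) 12166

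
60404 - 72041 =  - 11637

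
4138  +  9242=13380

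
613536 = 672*913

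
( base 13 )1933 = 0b111010110000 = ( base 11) 2909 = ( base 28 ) 4M8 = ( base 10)3760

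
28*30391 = 850948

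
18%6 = 0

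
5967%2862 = 243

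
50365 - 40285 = 10080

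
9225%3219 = 2787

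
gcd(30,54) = 6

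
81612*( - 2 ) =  - 163224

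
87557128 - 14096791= 73460337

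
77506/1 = 77506 = 77506.00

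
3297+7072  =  10369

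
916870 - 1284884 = -368014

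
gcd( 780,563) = 1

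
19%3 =1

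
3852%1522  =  808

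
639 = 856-217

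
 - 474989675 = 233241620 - 708231295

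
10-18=-8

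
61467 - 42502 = 18965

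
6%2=0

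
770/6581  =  770/6581 = 0.12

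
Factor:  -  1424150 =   -  2^1*5^2*7^1*13^1*313^1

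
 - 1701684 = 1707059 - 3408743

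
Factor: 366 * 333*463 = 2^1*3^3*37^1*61^1*463^1 = 56429514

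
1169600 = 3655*320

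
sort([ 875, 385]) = [385, 875 ] 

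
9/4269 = 3/1423 = 0.00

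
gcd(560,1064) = 56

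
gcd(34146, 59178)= 42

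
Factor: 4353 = 3^1 * 1451^1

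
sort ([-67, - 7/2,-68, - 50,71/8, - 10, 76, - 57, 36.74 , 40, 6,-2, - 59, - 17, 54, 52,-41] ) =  [-68 , - 67,-59 ,-57, -50,-41 ,-17, - 10, - 7/2 , - 2, 6, 71/8, 36.74,40, 52, 54, 76 ]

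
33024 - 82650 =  - 49626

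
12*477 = 5724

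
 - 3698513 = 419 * ( - 8827 ) 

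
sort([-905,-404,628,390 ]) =[  -  905,  -  404,390,628 ]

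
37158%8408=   3526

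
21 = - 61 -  - 82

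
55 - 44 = 11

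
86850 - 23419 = 63431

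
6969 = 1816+5153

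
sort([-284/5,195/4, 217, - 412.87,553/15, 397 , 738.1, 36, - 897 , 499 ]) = [ - 897, - 412.87, - 284/5,36,553/15,195/4, 217,397,499,738.1]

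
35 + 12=47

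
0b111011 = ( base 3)2012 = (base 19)32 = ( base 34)1P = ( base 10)59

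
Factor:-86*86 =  - 7396 = - 2^2*43^2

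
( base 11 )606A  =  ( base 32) 7RU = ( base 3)102001121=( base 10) 8062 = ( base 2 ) 1111101111110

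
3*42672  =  128016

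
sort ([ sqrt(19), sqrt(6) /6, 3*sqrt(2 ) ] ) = [ sqrt( 6 )/6, 3* sqrt (2), sqrt( 19 ) ] 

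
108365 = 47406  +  60959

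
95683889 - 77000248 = 18683641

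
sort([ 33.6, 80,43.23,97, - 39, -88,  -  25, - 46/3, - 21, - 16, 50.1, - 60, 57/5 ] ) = [-88,-60,-39, - 25,-21, - 16,-46/3,  57/5,33.6, 43.23,50.1, 80, 97 ]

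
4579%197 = 48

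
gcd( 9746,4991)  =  1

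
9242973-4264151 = 4978822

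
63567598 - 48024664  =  15542934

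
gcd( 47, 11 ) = 1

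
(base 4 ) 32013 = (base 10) 903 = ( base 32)s7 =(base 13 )546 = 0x387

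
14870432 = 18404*808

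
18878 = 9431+9447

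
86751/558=9639/62 = 155.47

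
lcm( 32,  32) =32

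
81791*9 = 736119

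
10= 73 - 63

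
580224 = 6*96704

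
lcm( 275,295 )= 16225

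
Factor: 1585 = 5^1*317^1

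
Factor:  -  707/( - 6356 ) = 101/908 = 2^(-2)*101^1*227^( - 1 )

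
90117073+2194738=92311811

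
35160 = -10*( - 3516 ) 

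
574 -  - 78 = 652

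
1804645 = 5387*335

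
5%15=5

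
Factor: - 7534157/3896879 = -7^( - 1) *556697^(-1)*7534157^1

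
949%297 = 58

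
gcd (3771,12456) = 9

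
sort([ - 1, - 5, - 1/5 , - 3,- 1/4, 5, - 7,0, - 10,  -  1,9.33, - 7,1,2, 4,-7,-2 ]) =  [  -  10,  -  7, - 7,  -  7, - 5, - 3,-2, - 1, - 1,-1/4, - 1/5,0,1, 2,4,  5,9.33]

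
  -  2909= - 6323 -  - 3414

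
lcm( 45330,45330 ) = 45330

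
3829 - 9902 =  - 6073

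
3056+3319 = 6375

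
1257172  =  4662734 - 3405562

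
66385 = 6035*11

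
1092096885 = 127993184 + 964103701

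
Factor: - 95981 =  - 41^1*2341^1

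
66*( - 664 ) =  - 43824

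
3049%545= 324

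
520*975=507000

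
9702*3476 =33724152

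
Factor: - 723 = -3^1*241^1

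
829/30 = 829/30 =27.63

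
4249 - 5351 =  -1102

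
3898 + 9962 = 13860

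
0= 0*188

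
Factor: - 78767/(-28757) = 13^1*73^1 * 83^1 *149^(- 1) * 193^(  -  1)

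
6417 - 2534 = 3883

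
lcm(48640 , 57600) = 2188800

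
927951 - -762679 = 1690630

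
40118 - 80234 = -40116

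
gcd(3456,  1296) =432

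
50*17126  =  856300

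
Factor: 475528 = 2^3 * 59441^1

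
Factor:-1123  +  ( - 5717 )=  - 6840 = -2^3*3^2*5^1*19^1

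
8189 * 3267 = 26753463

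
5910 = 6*985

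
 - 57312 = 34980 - 92292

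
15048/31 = 15048/31 = 485.42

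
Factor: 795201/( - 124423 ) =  - 3^1*11^1*13^(-1 ) * 17^( - 1)*563^( - 1 )*24097^1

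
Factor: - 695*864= - 2^5*3^3 *5^1*139^1 = - 600480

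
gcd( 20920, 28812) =4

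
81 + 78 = 159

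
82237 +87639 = 169876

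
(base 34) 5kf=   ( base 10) 6475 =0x194b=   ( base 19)hhf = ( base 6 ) 45551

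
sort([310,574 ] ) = [ 310,574 ] 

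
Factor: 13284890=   2^1*5^1*137^1 * 9697^1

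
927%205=107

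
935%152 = 23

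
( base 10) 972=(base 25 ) 1dm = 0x3cc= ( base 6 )4300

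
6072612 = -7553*(-804 )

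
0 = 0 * 8304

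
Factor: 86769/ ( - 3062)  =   - 2^ ( - 1)*3^2 * 31^1 * 311^1*1531^( - 1 ) 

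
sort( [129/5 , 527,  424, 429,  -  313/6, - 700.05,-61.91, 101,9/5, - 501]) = [ - 700.05, - 501, - 61.91, - 313/6,9/5,129/5, 101,424, 429,527]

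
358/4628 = 179/2314 = 0.08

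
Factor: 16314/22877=2^1*3^1*2719^1*22877^( - 1 )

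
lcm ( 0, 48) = 0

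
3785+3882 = 7667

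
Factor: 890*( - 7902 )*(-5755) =40473648900= 2^2*3^2 * 5^2*89^1*439^1* 1151^1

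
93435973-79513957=13922016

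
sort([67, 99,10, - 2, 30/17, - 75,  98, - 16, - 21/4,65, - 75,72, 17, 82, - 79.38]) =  [- 79.38, - 75, - 75, - 16,-21/4, - 2, 30/17, 10, 17,65, 67,72, 82, 98, 99 ]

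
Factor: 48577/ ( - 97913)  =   - 31^1*179^( - 1)*547^ (-1)*1567^1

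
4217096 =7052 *598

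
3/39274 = 3/39274 = 0.00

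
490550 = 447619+42931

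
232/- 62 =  - 116/31 = - 3.74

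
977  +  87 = 1064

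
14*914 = 12796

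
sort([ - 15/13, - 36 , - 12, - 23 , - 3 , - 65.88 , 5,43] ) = [ - 65.88, - 36 , - 23, - 12, - 3, - 15/13,5, 43 ]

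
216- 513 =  -297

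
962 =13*74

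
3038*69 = 209622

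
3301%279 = 232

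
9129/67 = 136 + 17/67 = 136.25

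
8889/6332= 8889/6332 = 1.40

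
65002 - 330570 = -265568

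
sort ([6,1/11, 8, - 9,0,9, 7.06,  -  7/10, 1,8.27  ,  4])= [  -  9 ,  -  7/10 , 0, 1/11, 1, 4, 6,7.06, 8 , 8.27, 9]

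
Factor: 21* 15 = 315  =  3^2*5^1 * 7^1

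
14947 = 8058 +6889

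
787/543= 787/543=1.45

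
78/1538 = 39/769 = 0.05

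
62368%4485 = 4063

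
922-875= 47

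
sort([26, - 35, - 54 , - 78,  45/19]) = [  -  78, - 54,-35,45/19,26]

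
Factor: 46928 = 2^4*7^1*419^1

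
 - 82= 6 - 88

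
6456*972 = 6275232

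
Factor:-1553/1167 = -3^(-1)*389^( - 1 )*1553^1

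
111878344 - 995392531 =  - 883514187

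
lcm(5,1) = 5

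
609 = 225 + 384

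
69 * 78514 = 5417466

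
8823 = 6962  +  1861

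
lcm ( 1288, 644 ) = 1288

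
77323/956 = 80 + 843/956= 80.88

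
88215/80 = 17643/16 = 1102.69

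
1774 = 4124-2350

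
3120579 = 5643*553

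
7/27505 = 7/27505 = 0.00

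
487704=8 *60963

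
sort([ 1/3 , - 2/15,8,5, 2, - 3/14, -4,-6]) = [ - 6,- 4, - 3/14, - 2/15,1/3, 2,5,8]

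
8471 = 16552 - 8081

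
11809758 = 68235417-56425659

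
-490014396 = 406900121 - 896914517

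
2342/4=585 + 1/2 =585.50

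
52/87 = 52/87 = 0.60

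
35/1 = 35 = 35.00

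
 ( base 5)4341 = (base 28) L8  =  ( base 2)1001010100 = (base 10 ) 596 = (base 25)NL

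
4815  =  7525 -2710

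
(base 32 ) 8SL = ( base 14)3469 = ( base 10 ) 9109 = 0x2395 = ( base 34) 7TV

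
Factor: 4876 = 2^2*23^1*53^1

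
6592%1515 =532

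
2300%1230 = 1070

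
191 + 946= 1137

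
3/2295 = 1/765 = 0.00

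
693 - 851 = -158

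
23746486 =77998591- 54252105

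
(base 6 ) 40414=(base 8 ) 12332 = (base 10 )5338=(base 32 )56Q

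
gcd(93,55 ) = 1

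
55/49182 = 55/49182 = 0.00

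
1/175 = 1/175= 0.01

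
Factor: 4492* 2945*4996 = 2^4*5^1*19^1*31^1*1123^1*1249^1=66091784240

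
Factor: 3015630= 2^1*3^5 * 5^1*17^1*73^1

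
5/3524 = 5/3524 = 0.00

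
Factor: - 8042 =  - 2^1*4021^1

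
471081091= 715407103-244326012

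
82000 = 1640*50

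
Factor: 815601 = 3^1*271867^1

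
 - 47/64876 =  - 1+ 64829/64876= - 0.00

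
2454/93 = 818/31 = 26.39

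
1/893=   1/893 = 0.00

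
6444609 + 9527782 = 15972391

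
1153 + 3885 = 5038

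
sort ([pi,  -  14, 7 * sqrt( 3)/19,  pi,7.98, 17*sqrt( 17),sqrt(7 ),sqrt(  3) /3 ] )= [ - 14, sqrt( 3) /3,7*sqrt(3)/19, sqrt( 7),pi, pi,7.98,17*sqrt(17) ]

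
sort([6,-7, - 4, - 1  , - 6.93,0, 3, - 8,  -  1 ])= [-8,-7, - 6.93,- 4, - 1, - 1,0, 3,6 ]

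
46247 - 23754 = 22493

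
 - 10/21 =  - 10/21 =- 0.48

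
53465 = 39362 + 14103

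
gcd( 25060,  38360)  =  140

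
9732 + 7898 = 17630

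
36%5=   1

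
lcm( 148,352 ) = 13024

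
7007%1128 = 239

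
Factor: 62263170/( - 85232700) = - 2^( - 1 )*5^( - 1 )*7^( - 1)*83^(-1)*163^( - 1)*691813^1 = - 691813/947030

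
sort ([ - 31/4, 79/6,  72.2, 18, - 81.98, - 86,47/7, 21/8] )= [ - 86 , - 81.98 , - 31/4, 21/8,47/7,79/6 , 18,72.2]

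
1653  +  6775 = 8428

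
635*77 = 48895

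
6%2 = 0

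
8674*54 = 468396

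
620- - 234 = 854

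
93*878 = 81654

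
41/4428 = 1/108 = 0.01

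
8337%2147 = 1896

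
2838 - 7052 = -4214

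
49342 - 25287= 24055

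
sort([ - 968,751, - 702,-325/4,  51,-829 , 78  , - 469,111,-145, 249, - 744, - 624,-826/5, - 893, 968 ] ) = [- 968, - 893, - 829,-744,- 702,-624 ,-469, - 826/5,-145,-325/4 , 51,78 , 111, 249 , 751, 968 ] 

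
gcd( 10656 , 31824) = 144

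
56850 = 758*75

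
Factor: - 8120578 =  - 2^1*4060289^1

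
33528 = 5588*6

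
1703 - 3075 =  - 1372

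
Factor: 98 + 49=147 =3^1*7^2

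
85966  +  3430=89396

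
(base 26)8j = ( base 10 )227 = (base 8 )343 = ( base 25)92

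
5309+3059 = 8368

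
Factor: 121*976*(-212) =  - 25036352 =- 2^6 * 11^2*53^1*61^1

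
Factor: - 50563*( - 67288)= 3402283144 = 2^3*13^1*59^1*647^1*857^1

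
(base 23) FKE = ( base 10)8409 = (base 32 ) 86p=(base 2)10000011011001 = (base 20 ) 1109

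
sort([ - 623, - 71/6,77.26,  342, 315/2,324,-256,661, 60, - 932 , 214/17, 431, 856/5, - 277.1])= [ - 932, - 623,-277.1,  -  256,-71/6,214/17,60,  77.26,  315/2,856/5,  324, 342,431,661] 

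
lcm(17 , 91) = 1547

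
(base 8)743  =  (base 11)3AA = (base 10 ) 483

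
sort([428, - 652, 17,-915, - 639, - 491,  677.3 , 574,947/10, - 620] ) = [  -  915 , - 652, - 639, - 620 , - 491,17, 947/10, 428,574, 677.3]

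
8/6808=1/851 =0.00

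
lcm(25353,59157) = 177471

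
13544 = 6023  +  7521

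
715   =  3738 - 3023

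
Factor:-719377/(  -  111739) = 19^ ( -1)*5881^(-1)*719377^1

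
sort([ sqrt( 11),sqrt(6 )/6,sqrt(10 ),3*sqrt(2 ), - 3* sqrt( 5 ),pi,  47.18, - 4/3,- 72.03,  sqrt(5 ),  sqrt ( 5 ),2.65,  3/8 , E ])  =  [ - 72.03, - 3*sqrt(5), - 4/3, 3/8 , sqrt(6)/6,sqrt( 5 ) , sqrt ( 5 ), 2.65 , E,pi,  sqrt(10 ), sqrt(11 ), 3*sqrt(2 ) , 47.18]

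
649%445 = 204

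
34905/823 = 42+339/823 = 42.41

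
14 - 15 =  - 1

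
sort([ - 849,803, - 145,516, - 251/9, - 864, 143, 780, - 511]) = [  -  864, - 849, - 511, - 145, - 251/9, 143 , 516, 780,803]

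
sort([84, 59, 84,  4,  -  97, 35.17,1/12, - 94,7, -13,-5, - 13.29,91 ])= [  -  97, - 94 , - 13.29,  -  13, - 5, 1/12,  4,  7,35.17 , 59,  84, 84, 91 ] 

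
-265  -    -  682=417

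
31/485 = 31/485=0.06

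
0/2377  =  0 = 0.00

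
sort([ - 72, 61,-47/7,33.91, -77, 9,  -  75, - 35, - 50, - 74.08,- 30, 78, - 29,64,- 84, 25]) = [ - 84, -77, - 75,-74.08, - 72, - 50, - 35 , - 30 ,  -  29, - 47/7, 9, 25, 33.91, 61, 64, 78] 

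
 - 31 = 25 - 56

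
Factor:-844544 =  - 2^8 * 3299^1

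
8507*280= 2381960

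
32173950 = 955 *33690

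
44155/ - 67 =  - 660 + 65/67 = -659.03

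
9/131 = 9/131 = 0.07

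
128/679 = 128/679 = 0.19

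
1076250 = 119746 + 956504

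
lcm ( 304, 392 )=14896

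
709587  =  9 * 78843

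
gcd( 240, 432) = 48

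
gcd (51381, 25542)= 297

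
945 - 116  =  829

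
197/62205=197/62205 = 0.00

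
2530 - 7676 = - 5146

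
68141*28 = 1907948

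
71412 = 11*6492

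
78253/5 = 15650 + 3/5 = 15650.60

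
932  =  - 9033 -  - 9965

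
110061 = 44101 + 65960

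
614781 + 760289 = 1375070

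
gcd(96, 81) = 3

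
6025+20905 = 26930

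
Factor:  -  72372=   -  2^2*3^1*37^1*163^1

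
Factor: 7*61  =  427=7^1*61^1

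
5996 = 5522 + 474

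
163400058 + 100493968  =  263894026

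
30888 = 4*7722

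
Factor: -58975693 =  - 7^1 * 197^1*42767^1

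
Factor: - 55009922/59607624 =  -27504961/29803812   =  -2^(-2)*3^(-1 )*11^1*61^1 * 71^(-1)*179^1 * 229^1*34981^( - 1 )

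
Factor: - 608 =- 2^5 *19^1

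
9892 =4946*2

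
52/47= 52/47 = 1.11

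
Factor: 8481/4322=2^( - 1)*3^1*11^1*257^1*2161^( - 1)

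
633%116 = 53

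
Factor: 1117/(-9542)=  - 2^( - 1)*13^( - 1 ) * 367^( - 1 ) * 1117^1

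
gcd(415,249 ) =83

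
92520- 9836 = 82684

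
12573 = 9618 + 2955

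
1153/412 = 1153/412 = 2.80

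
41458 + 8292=49750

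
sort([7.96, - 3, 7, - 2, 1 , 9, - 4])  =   [ - 4,-3,-2, 1 , 7, 7.96,9]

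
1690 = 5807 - 4117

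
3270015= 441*7415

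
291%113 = 65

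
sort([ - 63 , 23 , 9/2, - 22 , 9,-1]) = [ - 63,-22, - 1,9/2 , 9, 23 ]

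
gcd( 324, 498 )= 6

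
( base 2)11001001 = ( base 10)201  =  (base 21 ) 9C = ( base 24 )89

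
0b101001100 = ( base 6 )1312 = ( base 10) 332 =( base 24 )DK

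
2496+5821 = 8317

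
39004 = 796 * 49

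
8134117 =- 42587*( - 191)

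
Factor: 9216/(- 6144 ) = -3/2 = -2^ (  -  1)*3^1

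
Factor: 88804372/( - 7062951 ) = -2^2 * 3^( - 1)*7^(-1)*89^ (-1 )* 3779^ ( - 1 )*22201093^1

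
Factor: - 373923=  - 3^3 * 11^1 * 1259^1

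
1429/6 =1429/6 = 238.17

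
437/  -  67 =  - 7+32/67 = - 6.52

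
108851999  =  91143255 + 17708744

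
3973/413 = 9 + 256/413  =  9.62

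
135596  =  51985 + 83611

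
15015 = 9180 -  - 5835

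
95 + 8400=8495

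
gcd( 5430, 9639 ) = 3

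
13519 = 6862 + 6657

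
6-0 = 6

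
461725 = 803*575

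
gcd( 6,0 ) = 6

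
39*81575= 3181425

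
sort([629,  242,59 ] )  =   [ 59, 242,629 ]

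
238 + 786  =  1024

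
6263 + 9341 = 15604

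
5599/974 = 5+729/974 = 5.75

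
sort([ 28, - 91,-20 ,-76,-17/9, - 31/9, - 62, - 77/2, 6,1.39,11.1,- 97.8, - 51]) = [  -  97.8,-91,-76,-62, - 51,-77/2,  -  20,-31/9,-17/9,1.39, 6, 11.1, 28 ] 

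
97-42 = 55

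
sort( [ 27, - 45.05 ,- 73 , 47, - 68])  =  [-73,- 68, -45.05,27, 47] 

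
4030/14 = 287 +6/7 = 287.86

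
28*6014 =168392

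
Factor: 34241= 97^1 * 353^1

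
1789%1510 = 279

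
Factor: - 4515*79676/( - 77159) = 2^2*3^1*5^1*7^1*19^(-1 )*31^( - 1) * 43^1*131^(  -  1)*19919^1 = 359737140/77159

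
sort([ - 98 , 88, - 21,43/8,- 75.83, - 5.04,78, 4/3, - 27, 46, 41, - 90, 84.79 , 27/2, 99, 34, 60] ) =[-98,-90, - 75.83,-27, - 21, - 5.04, 4/3, 43/8,27/2, 34,41,46, 60, 78, 84.79, 88 , 99]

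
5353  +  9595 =14948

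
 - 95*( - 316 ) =30020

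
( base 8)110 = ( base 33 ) 26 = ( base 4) 1020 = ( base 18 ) 40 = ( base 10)72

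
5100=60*85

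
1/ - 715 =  - 1+714/715= -  0.00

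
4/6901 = 4/6901 = 0.00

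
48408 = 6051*8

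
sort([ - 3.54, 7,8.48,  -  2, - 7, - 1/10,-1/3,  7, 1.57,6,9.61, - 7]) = [ - 7, - 7, - 3.54, - 2, - 1/3,  -  1/10,1.57, 6,7,7,  8.48,9.61]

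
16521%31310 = 16521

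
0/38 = 0 = 0.00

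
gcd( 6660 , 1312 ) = 4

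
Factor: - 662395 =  - 5^1*137^1*967^1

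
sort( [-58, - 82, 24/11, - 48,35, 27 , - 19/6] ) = [ - 82, - 58, - 48, - 19/6,  24/11, 27, 35 ]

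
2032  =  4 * 508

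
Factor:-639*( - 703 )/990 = 2^ ( - 1) * 5^(-1)*11^(-1) *19^1*37^1*71^1  =  49913/110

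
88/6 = 44/3 = 14.67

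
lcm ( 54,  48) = 432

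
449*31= 13919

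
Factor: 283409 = 7^1*40487^1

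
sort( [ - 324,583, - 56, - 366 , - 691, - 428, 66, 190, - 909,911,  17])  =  [ - 909, -691, - 428,-366,-324, - 56, 17, 66 , 190, 583, 911 ] 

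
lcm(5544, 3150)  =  138600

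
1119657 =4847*231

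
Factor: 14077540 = 2^2*5^1*113^1*6229^1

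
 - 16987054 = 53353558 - 70340612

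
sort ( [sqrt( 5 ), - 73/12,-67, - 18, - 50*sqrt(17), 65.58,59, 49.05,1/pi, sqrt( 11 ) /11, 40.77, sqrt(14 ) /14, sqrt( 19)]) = [ - 50*sqrt ( 17),- 67, - 18, - 73/12, sqrt( 14)/14 , sqrt ( 11) /11,1/pi,sqrt( 5 ),sqrt( 19),40.77,49.05 , 59  ,  65.58 ] 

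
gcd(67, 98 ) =1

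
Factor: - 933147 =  - 3^3*17^1*19^1*107^1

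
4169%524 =501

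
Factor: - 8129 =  - 11^1*739^1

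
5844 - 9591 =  - 3747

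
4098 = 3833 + 265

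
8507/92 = 8507/92 = 92.47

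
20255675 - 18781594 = 1474081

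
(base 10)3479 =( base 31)3j7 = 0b110110010111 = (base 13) 1778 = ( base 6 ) 24035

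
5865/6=1955/2  =  977.50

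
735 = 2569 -1834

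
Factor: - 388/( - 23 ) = 2^2*23^ ( - 1)*97^1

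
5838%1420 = 158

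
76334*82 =6259388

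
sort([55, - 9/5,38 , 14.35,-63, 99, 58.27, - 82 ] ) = [ - 82, -63,- 9/5, 14.35, 38,55  ,  58.27, 99]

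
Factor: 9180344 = 2^3*19^1*60397^1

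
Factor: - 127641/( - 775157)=3^1 * 157^1*271^1*775157^(- 1)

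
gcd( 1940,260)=20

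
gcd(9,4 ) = 1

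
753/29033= 753/29033 = 0.03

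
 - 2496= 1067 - 3563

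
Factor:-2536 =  - 2^3*317^1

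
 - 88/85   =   - 2 + 82/85  =  -  1.04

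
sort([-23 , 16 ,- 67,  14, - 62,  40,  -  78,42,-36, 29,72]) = [-78, - 67, - 62 ,-36,-23, 14, 16,29, 40,42,  72]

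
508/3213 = 508/3213 = 0.16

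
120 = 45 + 75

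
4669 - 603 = 4066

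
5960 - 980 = 4980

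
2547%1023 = 501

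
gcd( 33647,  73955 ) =1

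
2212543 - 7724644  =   - 5512101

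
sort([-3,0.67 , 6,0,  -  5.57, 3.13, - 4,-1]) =[-5.57,-4,  -  3,-1, 0,0.67,3.13, 6 ] 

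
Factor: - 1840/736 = - 5/2 = - 2^( - 1)*5^1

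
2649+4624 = 7273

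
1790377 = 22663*79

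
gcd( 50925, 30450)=525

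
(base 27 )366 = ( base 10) 2355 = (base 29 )2N6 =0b100100110011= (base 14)c03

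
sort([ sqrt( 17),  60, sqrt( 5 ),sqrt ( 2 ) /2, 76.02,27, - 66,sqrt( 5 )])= [ - 66, sqrt (2) /2, sqrt( 5), sqrt ( 5 ), sqrt ( 17),27, 60, 76.02] 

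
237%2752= 237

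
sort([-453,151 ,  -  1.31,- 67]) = [-453,-67, - 1.31, 151]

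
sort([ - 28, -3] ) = [ - 28, - 3 ]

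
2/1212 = 1/606 =0.00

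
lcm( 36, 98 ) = 1764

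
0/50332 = 0 = 0.00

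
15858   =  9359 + 6499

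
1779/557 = 3 + 108/557 = 3.19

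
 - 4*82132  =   - 328528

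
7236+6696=13932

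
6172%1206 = 142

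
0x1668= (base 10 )5736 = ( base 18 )HCC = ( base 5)140421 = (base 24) 9n0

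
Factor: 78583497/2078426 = 2^( - 1)*3^1*7^ ( - 1 )*31^( - 1)*197^1*4789^( - 1)*132967^1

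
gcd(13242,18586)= 2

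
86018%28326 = 1040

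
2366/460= 1183/230 = 5.14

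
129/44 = 2 + 41/44 =2.93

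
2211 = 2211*1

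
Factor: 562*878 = 2^2*281^1*439^1 = 493436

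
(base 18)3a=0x40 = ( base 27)2A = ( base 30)24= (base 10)64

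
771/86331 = 257/28777 =0.01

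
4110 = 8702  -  4592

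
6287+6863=13150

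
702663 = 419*1677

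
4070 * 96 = 390720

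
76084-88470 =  - 12386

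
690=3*230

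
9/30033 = 1/3337 = 0.00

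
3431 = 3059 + 372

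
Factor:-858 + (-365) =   -  1223^1 = - 1223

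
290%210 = 80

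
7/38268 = 7/38268=0.00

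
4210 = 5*842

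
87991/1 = 87991 = 87991.00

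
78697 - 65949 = 12748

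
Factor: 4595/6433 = 5^1 * 7^( -1 ) = 5/7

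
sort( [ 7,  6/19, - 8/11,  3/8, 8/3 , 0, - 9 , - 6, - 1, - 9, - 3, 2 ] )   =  [ - 9, - 9 , - 6, - 3, - 1, - 8/11 , 0,  6/19, 3/8, 2,8/3, 7 ]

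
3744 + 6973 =10717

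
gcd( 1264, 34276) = 4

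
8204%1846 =820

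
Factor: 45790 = 2^1*5^1*19^1*241^1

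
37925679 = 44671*849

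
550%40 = 30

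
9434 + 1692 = 11126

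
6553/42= 6553/42 = 156.02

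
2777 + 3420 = 6197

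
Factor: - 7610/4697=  - 2^1*5^1*7^(- 1)*11^( - 1 )*61^ ( - 1 )*761^1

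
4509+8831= 13340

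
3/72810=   1/24270=0.00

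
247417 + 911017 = 1158434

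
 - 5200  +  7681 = 2481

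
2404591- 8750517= - 6345926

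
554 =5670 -5116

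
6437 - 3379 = 3058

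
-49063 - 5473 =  - 54536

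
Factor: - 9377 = - 9377^1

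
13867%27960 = 13867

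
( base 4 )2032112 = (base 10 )9110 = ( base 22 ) II2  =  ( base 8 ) 21626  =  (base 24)FJE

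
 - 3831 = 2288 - 6119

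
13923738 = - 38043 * ( - 366) 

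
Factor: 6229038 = 2^1*3^1*17^1*173^1*353^1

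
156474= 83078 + 73396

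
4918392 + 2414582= 7332974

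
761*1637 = 1245757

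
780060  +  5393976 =6174036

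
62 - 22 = 40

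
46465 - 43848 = 2617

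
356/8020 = 89/2005 = 0.04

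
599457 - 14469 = 584988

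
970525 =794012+176513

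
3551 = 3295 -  - 256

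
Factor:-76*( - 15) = 1140 = 2^2 * 3^1*5^1*19^1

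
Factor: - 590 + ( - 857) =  - 1447 = - 1447^1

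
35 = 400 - 365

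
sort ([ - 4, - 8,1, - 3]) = [ - 8, - 4, - 3,1]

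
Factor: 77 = 7^1*11^1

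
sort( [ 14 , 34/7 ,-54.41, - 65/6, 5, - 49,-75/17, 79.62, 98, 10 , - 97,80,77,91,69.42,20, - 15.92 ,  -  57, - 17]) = [ - 97 , - 57, - 54.41,-49, -17,-15.92,-65/6, - 75/17 , 34/7,5,10, 14,20, 69.42 , 77,79.62, 80, 91, 98]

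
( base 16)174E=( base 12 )3552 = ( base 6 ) 43342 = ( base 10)5966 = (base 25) 9dg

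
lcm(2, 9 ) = 18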